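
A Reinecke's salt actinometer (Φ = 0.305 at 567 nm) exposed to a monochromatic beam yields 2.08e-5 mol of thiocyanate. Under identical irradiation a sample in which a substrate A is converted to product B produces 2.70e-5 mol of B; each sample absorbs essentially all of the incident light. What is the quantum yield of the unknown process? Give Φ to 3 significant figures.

Φ = 0.396

Photons absorbed by the actinometer: 2.08e-5 / 0.305 = 6.820e-5 mol.
Φ(unknown) = 2.70e-5 / 6.820e-5 = 0.396.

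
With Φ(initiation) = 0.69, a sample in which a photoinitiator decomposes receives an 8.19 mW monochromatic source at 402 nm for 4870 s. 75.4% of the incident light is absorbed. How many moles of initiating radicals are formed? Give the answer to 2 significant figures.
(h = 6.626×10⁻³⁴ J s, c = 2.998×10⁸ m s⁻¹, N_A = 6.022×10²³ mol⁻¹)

7.0×10⁻⁵ mol

Photon energy at 402 nm: hc/λ = (6.626×10⁻³⁴)(2.998×10⁸)/(402×10⁻⁹) = 4.941×10⁻¹⁹ J.
Energy delivered: (8.19 mW)(4870 s) = 39.89 J.
Photons incident: 39.89 / 4.941×10⁻¹⁹ = 8.073×10¹⁹, i.e. 8.073×10¹⁹/6.022×10²³ = 1.341×10⁻⁴ mol.
Photons absorbed: 0.754 × 1.341×10⁻⁴ = 1.011×10⁻⁴ mol.
Product: Φ × n_abs = 0.69 × 1.011×10⁻⁴ = 6.976×10⁻⁵ mol.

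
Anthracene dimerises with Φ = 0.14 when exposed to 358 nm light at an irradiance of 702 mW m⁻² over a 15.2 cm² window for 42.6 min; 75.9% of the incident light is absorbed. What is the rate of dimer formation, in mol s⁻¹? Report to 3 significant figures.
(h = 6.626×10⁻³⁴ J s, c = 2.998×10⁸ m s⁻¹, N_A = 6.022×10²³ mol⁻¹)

3.39×10⁻¹⁰ mol s⁻¹

Photon energy at 358 nm: hc/λ = (6.626×10⁻³⁴)(2.998×10⁸)/(358×10⁻⁹) = 5.549×10⁻¹⁹ J.
Energy delivered: (702 mW m⁻²)(15.2×10⁻⁴ m²)(2556 s) = 2.727 J.
Photons incident: 2.727 / 5.549×10⁻¹⁹ = 4.914×10¹⁸, i.e. 4.914×10¹⁸/6.022×10²³ = 8.160×10⁻⁶ mol.
Photons absorbed: 0.759 × 8.160×10⁻⁶ = 6.193×10⁻⁶ mol.
Product formed: 0.14 × 6.193×10⁻⁶ = 8.670×10⁻⁷ mol.
Rate: 8.670×10⁻⁷ / 2556 s = 3.39×10⁻¹⁰ mol s⁻¹.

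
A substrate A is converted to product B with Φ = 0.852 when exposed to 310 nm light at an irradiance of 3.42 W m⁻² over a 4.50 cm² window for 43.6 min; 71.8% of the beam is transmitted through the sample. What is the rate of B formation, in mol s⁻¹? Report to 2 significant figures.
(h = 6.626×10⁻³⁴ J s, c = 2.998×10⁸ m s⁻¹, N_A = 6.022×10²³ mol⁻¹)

9.6×10⁻¹⁰ mol s⁻¹

Photon energy at 310 nm: hc/λ = (6.626×10⁻³⁴)(2.998×10⁸)/(310×10⁻⁹) = 6.408×10⁻¹⁹ J.
Energy delivered: (3.42 W m⁻²)(4.50×10⁻⁴ m²)(2616 s) = 4.026 J.
Photons incident: 4.026 / 6.408×10⁻¹⁹ = 6.283×10¹⁸, i.e. 6.283×10¹⁸/6.022×10²³ = 1.043×10⁻⁵ mol.
Fraction absorbed: 1 − 71.8/100 = 0.2820.
Photons absorbed: 0.2820 × 1.043×10⁻⁵ = 2.941×10⁻⁶ mol.
Product formed: 0.852 × 2.941×10⁻⁶ = 2.506×10⁻⁶ mol.
Rate: 2.506×10⁻⁶ / 2616 s = 9.6×10⁻¹⁰ mol s⁻¹.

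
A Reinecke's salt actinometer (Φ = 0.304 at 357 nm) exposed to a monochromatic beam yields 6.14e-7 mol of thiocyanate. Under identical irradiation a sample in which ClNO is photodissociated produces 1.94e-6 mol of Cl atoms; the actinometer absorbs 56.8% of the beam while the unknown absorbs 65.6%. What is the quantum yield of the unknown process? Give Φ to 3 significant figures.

Photons absorbed by the actinometer: 6.14e-7 / 0.304 = 2.020e-6 mol.
Incident flux: 2.020e-6 / 0.568 = 3.556e-6 einstein.
Absorbed by unknown: 0.656 × 3.556e-6 = 2.333e-6 mol.
Φ(unknown) = 1.94e-6 / 2.333e-6 = 0.832.

Φ = 0.832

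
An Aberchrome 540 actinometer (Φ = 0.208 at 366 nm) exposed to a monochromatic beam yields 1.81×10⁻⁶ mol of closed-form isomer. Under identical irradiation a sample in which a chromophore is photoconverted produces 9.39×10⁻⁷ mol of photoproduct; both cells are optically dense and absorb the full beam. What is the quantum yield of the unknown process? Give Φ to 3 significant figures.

Φ = 0.108

Photons absorbed by the actinometer: 1.81×10⁻⁶ / 0.208 = 8.702×10⁻⁶ mol.
Φ(unknown) = 9.39×10⁻⁷ / 8.702×10⁻⁶ = 0.108.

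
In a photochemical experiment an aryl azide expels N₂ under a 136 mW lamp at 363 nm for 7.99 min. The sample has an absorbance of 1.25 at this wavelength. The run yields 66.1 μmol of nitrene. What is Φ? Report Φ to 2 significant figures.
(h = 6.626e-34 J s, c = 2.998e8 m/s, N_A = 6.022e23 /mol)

Φ = 0.35

Product: 66.1 μmol = 6.61e-5 mol.
Photon energy at 363 nm: hc/λ = (6.626e-34)(2.998e8)/(363e-9) = 5.472e-19 J.
Energy delivered: (136 mW)(479.4 s) = 65.20 J.
Photons incident: 65.20 / 5.472e-19 = 1.192e20, i.e. 1.192e20/6.022e23 = 1.979e-4 mol.
Fraction absorbed: 1 − 10^(−1.25) = 0.9438.
Photons absorbed: 0.9438 × 1.979e-4 = 1.868e-4 mol.
Φ = 6.61e-5 mol / 1.868e-4 mol photons = 0.35.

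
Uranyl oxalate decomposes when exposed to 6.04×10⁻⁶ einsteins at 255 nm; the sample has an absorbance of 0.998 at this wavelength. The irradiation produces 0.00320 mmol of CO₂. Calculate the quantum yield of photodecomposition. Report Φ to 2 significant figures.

Product: 0.00320 mmol = 3.20×10⁻⁶ mol.
Fraction absorbed: 1 − 10^(−0.998) = 0.8995.
Photons absorbed: 0.8995 × 6.04×10⁻⁶ = 5.433×10⁻⁶ mol.
Φ = 3.20×10⁻⁶ mol / 5.433×10⁻⁶ mol photons = 0.59.

Φ = 0.59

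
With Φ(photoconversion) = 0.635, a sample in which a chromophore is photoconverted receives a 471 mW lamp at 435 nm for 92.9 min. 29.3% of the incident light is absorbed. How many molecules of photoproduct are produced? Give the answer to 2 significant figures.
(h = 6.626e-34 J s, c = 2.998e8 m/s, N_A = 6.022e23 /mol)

Photon energy at 435 nm: hc/λ = (6.626e-34)(2.998e8)/(435e-9) = 4.567e-19 J.
Energy delivered: (471 mW)(5574 s) = 2625 J.
Photons incident: 2625 / 4.567e-19 = 5.748e21, i.e. 5.748e21/6.022e23 = 0.009545 mol.
Photons absorbed: 0.293 × 0.009545 = 0.002797 mol.
Product: Φ × n_abs = 0.635 × 0.002797 = 0.001776 mol.
As a count: 0.001776 × 6.022e23 = 1.1e21.

1.1e21 molecules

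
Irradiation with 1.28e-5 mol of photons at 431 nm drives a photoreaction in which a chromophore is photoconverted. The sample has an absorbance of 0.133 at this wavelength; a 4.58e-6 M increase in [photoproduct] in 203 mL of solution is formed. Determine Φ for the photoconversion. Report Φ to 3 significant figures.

Φ = 0.275

Product: (4.58e-6 M)(0.203 L) = 9.297e-7 mol.
Fraction absorbed: 1 − 10^(−0.133) = 0.2638.
Photons absorbed: 0.2638 × 1.28e-5 = 3.377e-6 mol.
Φ = 9.297e-7 mol / 3.377e-6 mol photons = 0.275.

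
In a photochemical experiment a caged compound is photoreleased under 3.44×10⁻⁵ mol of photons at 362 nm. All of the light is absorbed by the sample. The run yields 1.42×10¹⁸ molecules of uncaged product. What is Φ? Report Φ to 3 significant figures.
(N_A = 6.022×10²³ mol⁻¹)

Φ = 0.0685

Product: 1.42×10¹⁸ / 6.022×10²³ = 2.358×10⁻⁶ mol.
Φ = 2.358×10⁻⁶ mol / 3.44×10⁻⁵ mol photons = 0.0685.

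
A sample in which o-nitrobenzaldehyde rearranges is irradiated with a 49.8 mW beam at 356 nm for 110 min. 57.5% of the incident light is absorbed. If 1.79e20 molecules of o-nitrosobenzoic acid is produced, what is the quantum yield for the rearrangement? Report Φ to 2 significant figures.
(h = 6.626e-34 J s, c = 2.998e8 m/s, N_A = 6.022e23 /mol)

Product: 1.79e20 / 6.022e23 = 2.972e-4 mol.
Photon energy at 356 nm: hc/λ = (6.626e-34)(2.998e8)/(356e-9) = 5.580e-19 J.
Energy delivered: (49.8 mW)(6600 s) = 328.7 J.
Photons incident: 328.7 / 5.580e-19 = 5.891e20, i.e. 5.891e20/6.022e23 = 9.782e-4 mol.
Photons absorbed: 0.575 × 9.782e-4 = 5.625e-4 mol.
Φ = 2.972e-4 mol / 5.625e-4 mol photons = 0.53.

Φ = 0.53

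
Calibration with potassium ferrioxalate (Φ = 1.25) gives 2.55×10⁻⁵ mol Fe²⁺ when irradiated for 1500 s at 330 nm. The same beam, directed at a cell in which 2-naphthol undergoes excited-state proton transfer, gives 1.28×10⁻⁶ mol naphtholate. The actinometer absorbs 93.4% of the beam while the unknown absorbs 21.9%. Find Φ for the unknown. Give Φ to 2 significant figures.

Photons absorbed by the actinometer: 2.55×10⁻⁵ / 1.25 = 2.040×10⁻⁵ mol.
Incident flux: 2.040×10⁻⁵ / 0.934 = 2.184×10⁻⁵ einstein.
Absorbed by unknown: 0.219 × 2.184×10⁻⁵ = 4.783×10⁻⁶ mol.
Φ(unknown) = 1.28×10⁻⁶ / 4.783×10⁻⁶ = 0.27.

Φ = 0.27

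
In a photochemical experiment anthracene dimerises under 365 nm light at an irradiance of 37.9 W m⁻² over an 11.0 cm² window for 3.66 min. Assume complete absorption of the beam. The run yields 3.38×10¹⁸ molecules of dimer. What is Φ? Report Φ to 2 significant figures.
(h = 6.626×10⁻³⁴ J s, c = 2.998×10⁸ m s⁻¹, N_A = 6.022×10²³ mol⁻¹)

Product: 3.38×10¹⁸ / 6.022×10²³ = 5.613×10⁻⁶ mol.
Photon energy at 365 nm: hc/λ = (6.626×10⁻³⁴)(2.998×10⁸)/(365×10⁻⁹) = 5.442×10⁻¹⁹ J.
Energy delivered: (37.9 W m⁻²)(11.0×10⁻⁴ m²)(219.6 s) = 9.155 J.
Photons incident: 9.155 / 5.442×10⁻¹⁹ = 1.682×10¹⁹, i.e. 1.682×10¹⁹/6.022×10²³ = 2.793×10⁻⁵ mol.
Φ = 5.613×10⁻⁶ mol / 2.793×10⁻⁵ mol photons = 0.20.

Φ = 0.20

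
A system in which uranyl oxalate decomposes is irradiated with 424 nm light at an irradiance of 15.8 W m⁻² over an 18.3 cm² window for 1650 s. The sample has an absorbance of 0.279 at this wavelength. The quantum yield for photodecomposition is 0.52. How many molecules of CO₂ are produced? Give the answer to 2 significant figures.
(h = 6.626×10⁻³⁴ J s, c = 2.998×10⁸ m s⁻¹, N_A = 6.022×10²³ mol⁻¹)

Photon energy at 424 nm: hc/λ = (6.626×10⁻³⁴)(2.998×10⁸)/(424×10⁻⁹) = 4.685×10⁻¹⁹ J.
Energy delivered: (15.8 W m⁻²)(18.3×10⁻⁴ m²)(1650 s) = 47.71 J.
Photons incident: 47.71 / 4.685×10⁻¹⁹ = 1.018×10²⁰, i.e. 1.018×10²⁰/6.022×10²³ = 1.690×10⁻⁴ mol.
Fraction absorbed: 1 − 10^(−0.279) = 0.4740.
Photons absorbed: 0.4740 × 1.690×10⁻⁴ = 8.011×10⁻⁵ mol.
Product: Φ × n_abs = 0.52 × 8.011×10⁻⁵ = 4.166×10⁻⁵ mol.
As a count: 4.166×10⁻⁵ × 6.022×10²³ = 2.5×10¹⁹.

2.5×10¹⁹ molecules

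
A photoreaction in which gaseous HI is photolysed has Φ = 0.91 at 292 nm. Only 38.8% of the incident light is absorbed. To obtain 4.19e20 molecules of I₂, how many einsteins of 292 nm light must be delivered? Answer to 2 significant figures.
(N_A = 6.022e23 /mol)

Product: 4.19e20 / 6.022e23 = 6.958e-4 mol.
Photons that must be absorbed: 6.958e-4 / 0.91 = 7.646e-4 mol.
Incident photons needed: 7.646e-4 / 0.388 = 0.001971 mol.

0.0020 einstein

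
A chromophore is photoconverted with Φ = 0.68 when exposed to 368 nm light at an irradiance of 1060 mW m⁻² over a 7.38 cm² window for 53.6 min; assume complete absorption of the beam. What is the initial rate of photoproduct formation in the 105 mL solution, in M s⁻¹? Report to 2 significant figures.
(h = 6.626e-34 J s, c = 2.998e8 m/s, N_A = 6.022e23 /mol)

1.6e-8 M s⁻¹

Photon energy at 368 nm: hc/λ = (6.626e-34)(2.998e8)/(368e-9) = 5.398e-19 J.
Energy delivered: (1060 mW m⁻²)(7.38e-4 m²)(3216 s) = 2.516 J.
Photons incident: 2.516 / 5.398e-19 = 4.661e18, i.e. 4.661e18/6.022e23 = 7.740e-6 mol.
Product formed: 0.68 × 7.740e-6 = 5.263e-6 mol.
Rate: 5.263e-6 mol / (3216 s × 0.105 L) = 1.6e-8 M s⁻¹.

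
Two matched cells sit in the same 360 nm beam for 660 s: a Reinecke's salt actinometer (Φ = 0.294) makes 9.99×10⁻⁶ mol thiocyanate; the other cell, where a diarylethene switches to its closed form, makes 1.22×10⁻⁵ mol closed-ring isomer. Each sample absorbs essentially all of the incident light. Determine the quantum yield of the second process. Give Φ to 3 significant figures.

Photons absorbed by the actinometer: 9.99×10⁻⁶ / 0.294 = 3.398×10⁻⁵ mol.
Φ(unknown) = 1.22×10⁻⁵ / 3.398×10⁻⁵ = 0.359.

Φ = 0.359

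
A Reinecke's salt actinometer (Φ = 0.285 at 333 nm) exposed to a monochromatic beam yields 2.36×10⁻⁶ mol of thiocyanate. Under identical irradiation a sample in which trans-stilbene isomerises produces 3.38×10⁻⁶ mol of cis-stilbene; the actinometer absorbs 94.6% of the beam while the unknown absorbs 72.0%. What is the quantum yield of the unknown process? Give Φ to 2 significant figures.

Photons absorbed by the actinometer: 2.36×10⁻⁶ / 0.285 = 8.281×10⁻⁶ mol.
Incident flux: 8.281×10⁻⁶ / 0.946 = 8.754×10⁻⁶ einstein.
Absorbed by unknown: 0.720 × 8.754×10⁻⁶ = 6.303×10⁻⁶ mol.
Φ(unknown) = 3.38×10⁻⁶ / 6.303×10⁻⁶ = 0.54.

Φ = 0.54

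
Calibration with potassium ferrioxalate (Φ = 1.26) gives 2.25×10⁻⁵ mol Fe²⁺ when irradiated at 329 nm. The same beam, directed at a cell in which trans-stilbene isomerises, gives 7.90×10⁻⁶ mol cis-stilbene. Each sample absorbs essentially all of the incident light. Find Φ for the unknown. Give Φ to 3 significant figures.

Φ = 0.442

Photons absorbed by the actinometer: 2.25×10⁻⁵ / 1.26 = 1.786×10⁻⁵ mol.
Φ(unknown) = 7.90×10⁻⁶ / 1.786×10⁻⁵ = 0.442.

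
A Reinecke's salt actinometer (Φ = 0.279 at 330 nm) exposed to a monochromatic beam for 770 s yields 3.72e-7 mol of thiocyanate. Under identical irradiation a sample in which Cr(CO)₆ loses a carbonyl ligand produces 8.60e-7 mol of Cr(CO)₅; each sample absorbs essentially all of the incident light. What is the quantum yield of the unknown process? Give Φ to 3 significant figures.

Φ = 0.645

Photons absorbed by the actinometer: 3.72e-7 / 0.279 = 1.333e-6 mol.
Φ(unknown) = 8.60e-7 / 1.333e-6 = 0.645.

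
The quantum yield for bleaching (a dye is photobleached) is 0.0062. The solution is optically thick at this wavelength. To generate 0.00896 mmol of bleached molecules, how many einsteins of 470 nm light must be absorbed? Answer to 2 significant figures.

0.0014 einstein

Product: 0.00896 mmol = 8.96×10⁻⁶ mol.
Photons that must be absorbed: 8.96×10⁻⁶ / 0.0062 = 0.001445 mol.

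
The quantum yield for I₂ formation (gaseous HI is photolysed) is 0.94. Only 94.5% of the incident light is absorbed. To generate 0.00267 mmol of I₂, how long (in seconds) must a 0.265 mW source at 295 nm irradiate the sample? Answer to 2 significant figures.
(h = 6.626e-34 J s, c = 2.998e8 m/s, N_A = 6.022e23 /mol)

t ≈ 4600 s

Product: 0.00267 mmol = 2.67e-6 mol.
Photons that must be absorbed: 2.67e-6 / 0.94 = 2.840e-6 mol.
Incident photons needed: 2.840e-6 / 0.945 = 3.005e-6 mol.
Photon energy: hc/λ = 6.734e-19 J; per mole, 4.055e5 J mol⁻¹.
Energy required: 3.005e-6 × 4.055e5 = 1.219 J.
Time: 1.219 J / 0.000265 W = 4600 s.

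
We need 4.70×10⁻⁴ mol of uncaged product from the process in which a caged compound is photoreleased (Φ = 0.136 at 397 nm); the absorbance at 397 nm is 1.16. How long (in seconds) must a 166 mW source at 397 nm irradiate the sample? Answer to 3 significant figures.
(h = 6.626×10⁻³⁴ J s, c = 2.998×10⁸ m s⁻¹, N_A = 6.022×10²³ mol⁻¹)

Photons that must be absorbed: 4.70×10⁻⁴ / 0.136 = 0.003456 mol.
Fraction absorbed: 1 − 10^(−1.16) = 0.9308.
Incident photons needed: 0.003456 / 0.9308 = 0.003713 mol.
Photon energy: hc/λ = 5.004×10⁻¹⁹ J; per mole, 3.013×10⁵ J mol⁻¹.
Energy required: 0.003713 × 3.013×10⁵ = 1119 J.
Time: 1119 J / 0.166 W = 6740 s.

t ≈ 6740 s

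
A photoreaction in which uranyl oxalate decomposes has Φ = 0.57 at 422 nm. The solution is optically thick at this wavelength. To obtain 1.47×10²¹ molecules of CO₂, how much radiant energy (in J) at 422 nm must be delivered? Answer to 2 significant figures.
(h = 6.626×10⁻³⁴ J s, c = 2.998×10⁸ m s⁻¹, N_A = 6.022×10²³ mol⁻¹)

1200 J

Product: 1.47×10²¹ / 6.022×10²³ = 0.002441 mol.
Photons that must be absorbed: 0.002441 / 0.57 = 0.004282 mol.
Photon energy: hc/λ = 4.707×10⁻¹⁹ J; per mole, 2.835×10⁵ J mol⁻¹.
Energy required: 0.004282 × 2.835×10⁵ = 1200 J.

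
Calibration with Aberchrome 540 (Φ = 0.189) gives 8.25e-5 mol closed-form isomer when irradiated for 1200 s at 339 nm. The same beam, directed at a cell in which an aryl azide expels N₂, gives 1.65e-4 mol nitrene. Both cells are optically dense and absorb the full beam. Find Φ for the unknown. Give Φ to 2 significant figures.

Φ = 0.38

Photons absorbed by the actinometer: 8.25e-5 / 0.189 = 4.365e-4 mol.
Φ(unknown) = 1.65e-4 / 4.365e-4 = 0.38.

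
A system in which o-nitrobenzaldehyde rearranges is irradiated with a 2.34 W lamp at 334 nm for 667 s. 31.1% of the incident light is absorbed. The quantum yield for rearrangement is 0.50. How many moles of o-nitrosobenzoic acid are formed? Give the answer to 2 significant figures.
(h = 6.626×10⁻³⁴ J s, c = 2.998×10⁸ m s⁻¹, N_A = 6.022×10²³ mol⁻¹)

Photon energy at 334 nm: hc/λ = (6.626×10⁻³⁴)(2.998×10⁸)/(334×10⁻⁹) = 5.948×10⁻¹⁹ J.
Energy delivered: (2.34 W)(667 s) = 1561 J.
Photons incident: 1561 / 5.948×10⁻¹⁹ = 2.624×10²¹, i.e. 2.624×10²¹/6.022×10²³ = 0.004357 mol.
Photons absorbed: 0.311 × 0.004357 = 0.001355 mol.
Product: Φ × n_abs = 0.50 × 0.001355 = 6.775×10⁻⁴ mol.

6.8×10⁻⁴ mol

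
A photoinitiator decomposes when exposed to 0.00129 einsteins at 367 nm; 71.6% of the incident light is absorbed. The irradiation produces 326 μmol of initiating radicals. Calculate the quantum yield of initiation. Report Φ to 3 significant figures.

Product: 326 μmol = 3.26e-4 mol.
Photons absorbed: 0.716 × 0.00129 = 9.236e-4 mol.
Φ = 3.26e-4 mol / 9.236e-4 mol photons = 0.353.

Φ = 0.353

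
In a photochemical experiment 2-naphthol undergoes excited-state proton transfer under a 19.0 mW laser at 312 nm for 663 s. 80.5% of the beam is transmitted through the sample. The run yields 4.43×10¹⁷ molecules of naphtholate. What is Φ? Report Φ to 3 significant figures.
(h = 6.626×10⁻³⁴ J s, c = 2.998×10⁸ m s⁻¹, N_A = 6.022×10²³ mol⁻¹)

Product: 4.43×10¹⁷ / 6.022×10²³ = 7.356×10⁻⁷ mol.
Photon energy at 312 nm: hc/λ = (6.626×10⁻³⁴)(2.998×10⁸)/(312×10⁻⁹) = 6.367×10⁻¹⁹ J.
Energy delivered: (19.0 mW)(663 s) = 12.60 J.
Photons incident: 12.60 / 6.367×10⁻¹⁹ = 1.979×10¹⁹, i.e. 1.979×10¹⁹/6.022×10²³ = 3.286×10⁻⁵ mol.
Fraction absorbed: 1 − 80.5/100 = 0.1950.
Photons absorbed: 0.1950 × 3.286×10⁻⁵ = 6.408×10⁻⁶ mol.
Φ = 7.356×10⁻⁷ mol / 6.408×10⁻⁶ mol photons = 0.115.

Φ = 0.115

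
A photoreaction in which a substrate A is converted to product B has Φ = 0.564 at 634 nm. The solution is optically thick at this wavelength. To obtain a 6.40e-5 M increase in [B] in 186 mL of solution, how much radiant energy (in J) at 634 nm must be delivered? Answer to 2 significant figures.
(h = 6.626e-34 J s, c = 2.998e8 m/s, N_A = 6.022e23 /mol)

4.0 J

Product: (6.40e-5 M)(0.186 L) = 1.190e-5 mol.
Photons that must be absorbed: 1.190e-5 / 0.564 = 2.110e-5 mol.
Photon energy: hc/λ = 3.133e-19 J; per mole, 1.887e5 J mol⁻¹.
Energy required: 2.110e-5 × 1.887e5 = 4.0 J.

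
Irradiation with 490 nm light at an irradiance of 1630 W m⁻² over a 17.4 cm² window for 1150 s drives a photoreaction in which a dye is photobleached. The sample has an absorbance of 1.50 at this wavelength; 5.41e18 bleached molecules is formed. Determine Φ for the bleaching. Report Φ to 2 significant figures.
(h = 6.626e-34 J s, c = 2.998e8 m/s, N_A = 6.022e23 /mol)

Product: 5.41e18 / 6.022e23 = 8.984e-6 mol.
Photon energy at 490 nm: hc/λ = (6.626e-34)(2.998e8)/(490e-9) = 4.054e-19 J.
Energy delivered: (1630 W m⁻²)(17.4e-4 m²)(1150 s) = 3262 J.
Photons incident: 3262 / 4.054e-19 = 8.046e21, i.e. 8.046e21/6.022e23 = 0.01336 mol.
Fraction absorbed: 1 − 10^(−1.50) = 0.9684.
Photons absorbed: 0.9684 × 0.01336 = 0.01294 mol.
Φ = 8.984e-6 mol / 0.01294 mol photons = 6.9e-4.

Φ = 6.9e-4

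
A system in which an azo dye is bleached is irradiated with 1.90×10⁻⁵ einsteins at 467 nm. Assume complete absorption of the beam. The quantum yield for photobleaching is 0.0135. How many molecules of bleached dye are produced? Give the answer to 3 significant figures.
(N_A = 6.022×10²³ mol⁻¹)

1.54×10¹⁷ molecules

Product: Φ × n_abs = 0.0135 × 1.90×10⁻⁵ = 2.565×10⁻⁷ mol.
As a count: 2.565×10⁻⁷ × 6.022×10²³ = 1.54×10¹⁷.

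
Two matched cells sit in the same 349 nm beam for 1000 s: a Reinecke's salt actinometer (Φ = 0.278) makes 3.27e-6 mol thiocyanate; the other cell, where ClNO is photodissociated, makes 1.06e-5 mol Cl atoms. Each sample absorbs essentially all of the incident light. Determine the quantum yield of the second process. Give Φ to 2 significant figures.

Photons absorbed by the actinometer: 3.27e-6 / 0.278 = 1.176e-5 mol.
Φ(unknown) = 1.06e-5 / 1.176e-5 = 0.90.

Φ = 0.90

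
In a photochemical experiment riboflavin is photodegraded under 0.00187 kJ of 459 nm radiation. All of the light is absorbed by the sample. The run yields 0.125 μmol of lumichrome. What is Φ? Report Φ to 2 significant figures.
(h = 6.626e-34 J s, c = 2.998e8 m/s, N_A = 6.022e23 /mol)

Product: 0.125 μmol = 1.25e-7 mol.
Photon energy at 459 nm: hc/λ = (6.626e-34)(2.998e8)/(459e-9) = 4.328e-19 J.
Incident energy: 0.00187 kJ = 1.87 J.
Photons incident: 1.87 / 4.328e-19 = 4.321e18, i.e. 4.321e18/6.022e23 = 7.175e-6 mol.
Φ = 1.25e-7 mol / 7.175e-6 mol photons = 0.017.

Φ = 0.017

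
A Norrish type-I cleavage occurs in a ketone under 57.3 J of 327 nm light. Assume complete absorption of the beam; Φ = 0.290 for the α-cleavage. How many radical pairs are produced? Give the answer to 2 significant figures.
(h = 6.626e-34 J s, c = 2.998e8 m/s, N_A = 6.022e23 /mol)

2.7e19 radical pairs

Photon energy at 327 nm: hc/λ = (6.626e-34)(2.998e8)/(327e-9) = 6.075e-19 J.
Photons incident: 57.3 / 6.075e-19 = 9.432e19, i.e. 9.432e19/6.022e23 = 1.566e-4 mol.
Product: Φ × n_abs = 0.290 × 1.566e-4 = 4.541e-5 mol.
As a count: 4.541e-5 × 6.022e23 = 2.7e19.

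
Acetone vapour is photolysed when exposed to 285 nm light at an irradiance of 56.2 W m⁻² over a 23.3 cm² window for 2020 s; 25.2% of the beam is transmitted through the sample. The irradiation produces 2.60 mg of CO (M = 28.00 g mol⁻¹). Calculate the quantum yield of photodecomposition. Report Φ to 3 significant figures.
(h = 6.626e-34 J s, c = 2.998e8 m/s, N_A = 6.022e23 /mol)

Φ = 0.197

Product: 2.60 mg / 28.00 g mol⁻¹ = 9.286e-5 mol.
Photon energy at 285 nm: hc/λ = (6.626e-34)(2.998e8)/(285e-9) = 6.970e-19 J.
Energy delivered: (56.2 W m⁻²)(23.3e-4 m²)(2020 s) = 264.5 J.
Photons incident: 264.5 / 6.970e-19 = 3.795e20, i.e. 3.795e20/6.022e23 = 6.302e-4 mol.
Fraction absorbed: 1 − 25.2/100 = 0.7480.
Photons absorbed: 0.7480 × 6.302e-4 = 4.714e-4 mol.
Φ = 9.286e-5 mol / 4.714e-4 mol photons = 0.197.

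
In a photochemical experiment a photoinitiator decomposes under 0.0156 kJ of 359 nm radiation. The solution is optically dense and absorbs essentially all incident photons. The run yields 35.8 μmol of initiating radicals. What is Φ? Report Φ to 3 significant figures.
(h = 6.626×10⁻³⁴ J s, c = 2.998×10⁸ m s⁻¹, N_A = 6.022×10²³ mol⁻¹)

Φ = 0.765

Product: 35.8 μmol = 3.58×10⁻⁵ mol.
Photon energy at 359 nm: hc/λ = (6.626×10⁻³⁴)(2.998×10⁸)/(359×10⁻⁹) = 5.533×10⁻¹⁹ J.
Incident energy: 0.0156 kJ = 15.6 J.
Photons incident: 15.6 / 5.533×10⁻¹⁹ = 2.819×10¹⁹, i.e. 2.819×10¹⁹/6.022×10²³ = 4.681×10⁻⁵ mol.
Φ = 3.58×10⁻⁵ mol / 4.681×10⁻⁵ mol photons = 0.765.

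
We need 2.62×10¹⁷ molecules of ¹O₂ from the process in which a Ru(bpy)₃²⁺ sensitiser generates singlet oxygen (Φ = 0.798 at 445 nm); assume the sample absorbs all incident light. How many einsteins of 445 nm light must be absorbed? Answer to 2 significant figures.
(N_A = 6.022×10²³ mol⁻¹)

5.5×10⁻⁷ einstein

Product: 2.62×10¹⁷ / 6.022×10²³ = 4.351×10⁻⁷ mol.
Photons that must be absorbed: 4.351×10⁻⁷ / 0.798 = 5.452×10⁻⁷ mol.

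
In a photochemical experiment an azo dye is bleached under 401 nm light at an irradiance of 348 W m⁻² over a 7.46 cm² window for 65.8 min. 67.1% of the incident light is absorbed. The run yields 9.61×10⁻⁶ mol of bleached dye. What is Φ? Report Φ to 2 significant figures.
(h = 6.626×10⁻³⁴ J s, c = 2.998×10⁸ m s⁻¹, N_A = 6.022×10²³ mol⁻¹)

Φ = 0.0042

Photon energy at 401 nm: hc/λ = (6.626×10⁻³⁴)(2.998×10⁸)/(401×10⁻⁹) = 4.954×10⁻¹⁹ J.
Energy delivered: (348 W m⁻²)(7.46×10⁻⁴ m²)(3948 s) = 1025 J.
Photons incident: 1025 / 4.954×10⁻¹⁹ = 2.069×10²¹, i.e. 2.069×10²¹/6.022×10²³ = 0.003436 mol.
Photons absorbed: 0.671 × 0.003436 = 0.002306 mol.
Φ = 9.61×10⁻⁶ mol / 0.002306 mol photons = 0.0042.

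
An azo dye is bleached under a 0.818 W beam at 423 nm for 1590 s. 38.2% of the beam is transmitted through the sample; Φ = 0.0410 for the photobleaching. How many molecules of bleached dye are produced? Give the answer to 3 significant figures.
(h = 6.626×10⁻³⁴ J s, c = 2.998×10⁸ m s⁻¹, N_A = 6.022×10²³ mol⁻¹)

7.02×10¹⁹ molecules

Photon energy at 423 nm: hc/λ = (6.626×10⁻³⁴)(2.998×10⁸)/(423×10⁻⁹) = 4.696×10⁻¹⁹ J.
Energy delivered: (0.818 W)(1590 s) = 1301 J.
Photons incident: 1301 / 4.696×10⁻¹⁹ = 2.770×10²¹, i.e. 2.770×10²¹/6.022×10²³ = 0.004600 mol.
Fraction absorbed: 1 − 38.2/100 = 0.6180.
Photons absorbed: 0.6180 × 0.004600 = 0.002843 mol.
Product: Φ × n_abs = 0.0410 × 0.002843 = 1.166×10⁻⁴ mol.
As a count: 1.166×10⁻⁴ × 6.022×10²³ = 7.02×10¹⁹.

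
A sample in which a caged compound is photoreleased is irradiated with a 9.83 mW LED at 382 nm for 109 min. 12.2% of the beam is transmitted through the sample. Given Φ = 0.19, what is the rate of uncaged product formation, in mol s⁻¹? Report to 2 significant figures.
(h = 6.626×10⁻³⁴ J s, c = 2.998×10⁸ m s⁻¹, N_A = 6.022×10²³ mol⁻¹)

5.2×10⁻⁹ mol s⁻¹

Photon energy at 382 nm: hc/λ = (6.626×10⁻³⁴)(2.998×10⁸)/(382×10⁻⁹) = 5.200×10⁻¹⁹ J.
Energy delivered: (9.83 mW)(6540 s) = 64.29 J.
Photons incident: 64.29 / 5.200×10⁻¹⁹ = 1.236×10²⁰, i.e. 1.236×10²⁰/6.022×10²³ = 2.052×10⁻⁴ mol.
Fraction absorbed: 1 − 12.2/100 = 0.8780.
Photons absorbed: 0.8780 × 2.052×10⁻⁴ = 1.802×10⁻⁴ mol.
Product formed: 0.19 × 1.802×10⁻⁴ = 3.424×10⁻⁵ mol.
Rate: 3.424×10⁻⁵ / 6540 s = 5.2×10⁻⁹ mol s⁻¹.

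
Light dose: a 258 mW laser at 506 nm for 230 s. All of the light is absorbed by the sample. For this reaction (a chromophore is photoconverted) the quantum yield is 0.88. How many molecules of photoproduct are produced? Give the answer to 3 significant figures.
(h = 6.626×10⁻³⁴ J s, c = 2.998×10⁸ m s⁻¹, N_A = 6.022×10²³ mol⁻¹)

1.33×10²⁰ molecules

Photon energy at 506 nm: hc/λ = (6.626×10⁻³⁴)(2.998×10⁸)/(506×10⁻⁹) = 3.926×10⁻¹⁹ J.
Energy delivered: (258 mW)(230 s) = 59.34 J.
Photons incident: 59.34 / 3.926×10⁻¹⁹ = 1.511×10²⁰, i.e. 1.511×10²⁰/6.022×10²³ = 2.509×10⁻⁴ mol.
Product: Φ × n_abs = 0.88 × 2.509×10⁻⁴ = 2.208×10⁻⁴ mol.
As a count: 2.208×10⁻⁴ × 6.022×10²³ = 1.33×10²⁰.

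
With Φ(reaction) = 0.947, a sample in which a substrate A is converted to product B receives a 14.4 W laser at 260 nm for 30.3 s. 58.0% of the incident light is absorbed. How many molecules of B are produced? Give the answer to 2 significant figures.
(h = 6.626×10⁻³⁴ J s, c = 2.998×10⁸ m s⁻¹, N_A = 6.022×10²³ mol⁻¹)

Photon energy at 260 nm: hc/λ = (6.626×10⁻³⁴)(2.998×10⁸)/(260×10⁻⁹) = 7.640×10⁻¹⁹ J.
Energy delivered: (14.4 W)(30.3 s) = 436.3 J.
Photons incident: 436.3 / 7.640×10⁻¹⁹ = 5.711×10²⁰, i.e. 5.711×10²⁰/6.022×10²³ = 9.484×10⁻⁴ mol.
Photons absorbed: 0.580 × 9.484×10⁻⁴ = 5.501×10⁻⁴ mol.
Product: Φ × n_abs = 0.947 × 5.501×10⁻⁴ = 5.209×10⁻⁴ mol.
As a count: 5.209×10⁻⁴ × 6.022×10²³ = 3.1×10²⁰.

3.1×10²⁰ molecules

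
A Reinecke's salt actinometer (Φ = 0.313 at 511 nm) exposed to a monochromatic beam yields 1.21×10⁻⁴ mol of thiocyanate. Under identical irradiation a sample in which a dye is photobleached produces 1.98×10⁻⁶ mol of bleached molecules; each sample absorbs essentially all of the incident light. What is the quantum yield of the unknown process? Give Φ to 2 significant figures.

Photons absorbed by the actinometer: 1.21×10⁻⁴ / 0.313 = 3.866×10⁻⁴ mol.
Φ(unknown) = 1.98×10⁻⁶ / 3.866×10⁻⁴ = 0.0051.

Φ = 0.0051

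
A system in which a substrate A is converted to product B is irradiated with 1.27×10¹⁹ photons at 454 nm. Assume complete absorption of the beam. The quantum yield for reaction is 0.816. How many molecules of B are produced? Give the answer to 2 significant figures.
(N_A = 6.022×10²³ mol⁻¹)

1.0×10¹⁹ molecules

Moles of photons: 1.27×10¹⁹ / 6.022×10²³ = 2.109×10⁻⁵ mol.
Product: Φ × n_abs = 0.816 × 2.109×10⁻⁵ = 1.721×10⁻⁵ mol.
As a count: 1.721×10⁻⁵ × 6.022×10²³ = 1.0×10¹⁹.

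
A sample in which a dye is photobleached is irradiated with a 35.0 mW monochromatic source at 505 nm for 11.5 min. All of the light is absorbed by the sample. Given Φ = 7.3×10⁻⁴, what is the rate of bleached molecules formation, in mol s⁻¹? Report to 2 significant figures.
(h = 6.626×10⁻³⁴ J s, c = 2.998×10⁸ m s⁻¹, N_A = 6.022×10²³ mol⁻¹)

Photon energy at 505 nm: hc/λ = (6.626×10⁻³⁴)(2.998×10⁸)/(505×10⁻⁹) = 3.934×10⁻¹⁹ J.
Energy delivered: (35.0 mW)(690 s) = 24.15 J.
Photons incident: 24.15 / 3.934×10⁻¹⁹ = 6.139×10¹⁹, i.e. 6.139×10¹⁹/6.022×10²³ = 1.019×10⁻⁴ mol.
Product formed: 7.3×10⁻⁴ × 1.019×10⁻⁴ = 7.439×10⁻⁸ mol.
Rate: 7.439×10⁻⁸ / 690 s = 1.1×10⁻¹⁰ mol s⁻¹.

1.1×10⁻¹⁰ mol s⁻¹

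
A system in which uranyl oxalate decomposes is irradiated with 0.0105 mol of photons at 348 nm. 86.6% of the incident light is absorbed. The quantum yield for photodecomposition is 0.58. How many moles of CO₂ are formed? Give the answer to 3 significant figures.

0.00527 mol

Photons absorbed: 0.866 × 0.0105 = 0.009093 mol.
Product: Φ × n_abs = 0.58 × 0.009093 = 0.005274 mol.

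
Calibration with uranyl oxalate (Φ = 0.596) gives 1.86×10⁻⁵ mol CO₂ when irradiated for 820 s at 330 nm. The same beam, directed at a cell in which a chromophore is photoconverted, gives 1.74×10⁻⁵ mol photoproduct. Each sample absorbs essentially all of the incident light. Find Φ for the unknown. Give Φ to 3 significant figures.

Φ = 0.558

Photons absorbed by the actinometer: 1.86×10⁻⁵ / 0.596 = 3.121×10⁻⁵ mol.
Φ(unknown) = 1.74×10⁻⁵ / 3.121×10⁻⁵ = 0.558.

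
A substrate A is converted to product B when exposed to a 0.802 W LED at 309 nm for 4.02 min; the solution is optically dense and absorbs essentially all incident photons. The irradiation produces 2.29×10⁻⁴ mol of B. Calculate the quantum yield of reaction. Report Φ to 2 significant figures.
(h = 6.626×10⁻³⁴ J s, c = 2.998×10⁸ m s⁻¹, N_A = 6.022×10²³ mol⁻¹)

Photon energy at 309 nm: hc/λ = (6.626×10⁻³⁴)(2.998×10⁸)/(309×10⁻⁹) = 6.429×10⁻¹⁹ J.
Energy delivered: (0.802 W)(241.2 s) = 193.4 J.
Photons incident: 193.4 / 6.429×10⁻¹⁹ = 3.008×10²⁰, i.e. 3.008×10²⁰/6.022×10²³ = 4.995×10⁻⁴ mol.
Φ = 2.29×10⁻⁴ mol / 4.995×10⁻⁴ mol photons = 0.46.

Φ = 0.46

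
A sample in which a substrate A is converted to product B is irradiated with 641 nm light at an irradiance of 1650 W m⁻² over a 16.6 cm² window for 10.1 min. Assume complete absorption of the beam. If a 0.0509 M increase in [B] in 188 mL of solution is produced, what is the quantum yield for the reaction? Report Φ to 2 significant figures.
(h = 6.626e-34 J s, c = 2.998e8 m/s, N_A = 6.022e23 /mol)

Product: (0.0509 M)(0.188 L) = 0.009569 mol.
Photon energy at 641 nm: hc/λ = (6.626e-34)(2.998e8)/(641e-9) = 3.099e-19 J.
Energy delivered: (1650 W m⁻²)(16.6e-4 m²)(606 s) = 1660 J.
Photons incident: 1660 / 3.099e-19 = 5.357e21, i.e. 5.357e21/6.022e23 = 0.008896 mol.
Φ = 0.009569 mol / 0.008896 mol photons = 1.1.

Φ = 1.1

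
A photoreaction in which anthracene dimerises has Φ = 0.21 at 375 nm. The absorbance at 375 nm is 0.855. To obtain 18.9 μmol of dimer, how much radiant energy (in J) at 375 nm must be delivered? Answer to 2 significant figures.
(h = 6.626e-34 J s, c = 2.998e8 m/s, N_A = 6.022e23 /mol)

33 J

Product: 18.9 μmol = 1.89e-5 mol.
Photons that must be absorbed: 1.89e-5 / 0.21 = 9.000e-5 mol.
Fraction absorbed: 1 − 10^(−0.855) = 0.8604.
Incident photons needed: 9.000e-5 / 0.8604 = 1.046e-4 mol.
Photon energy: hc/λ = 5.297e-19 J; per mole, 3.190e5 J mol⁻¹.
Energy required: 1.046e-4 × 3.190e5 = 33 J.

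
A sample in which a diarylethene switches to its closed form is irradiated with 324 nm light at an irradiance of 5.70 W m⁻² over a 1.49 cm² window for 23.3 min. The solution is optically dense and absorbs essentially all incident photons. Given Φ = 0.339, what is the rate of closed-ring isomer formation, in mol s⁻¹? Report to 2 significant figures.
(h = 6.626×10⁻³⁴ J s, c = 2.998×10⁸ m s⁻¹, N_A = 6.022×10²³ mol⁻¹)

Photon energy at 324 nm: hc/λ = (6.626×10⁻³⁴)(2.998×10⁸)/(324×10⁻⁹) = 6.131×10⁻¹⁹ J.
Energy delivered: (5.70 W m⁻²)(1.49×10⁻⁴ m²)(1398 s) = 1.187 J.
Photons incident: 1.187 / 6.131×10⁻¹⁹ = 1.936×10¹⁸, i.e. 1.936×10¹⁸/6.022×10²³ = 3.215×10⁻⁶ mol.
Product formed: 0.339 × 3.215×10⁻⁶ = 1.090×10⁻⁶ mol.
Rate: 1.090×10⁻⁶ / 1398 s = 7.8×10⁻¹⁰ mol s⁻¹.

7.8×10⁻¹⁰ mol s⁻¹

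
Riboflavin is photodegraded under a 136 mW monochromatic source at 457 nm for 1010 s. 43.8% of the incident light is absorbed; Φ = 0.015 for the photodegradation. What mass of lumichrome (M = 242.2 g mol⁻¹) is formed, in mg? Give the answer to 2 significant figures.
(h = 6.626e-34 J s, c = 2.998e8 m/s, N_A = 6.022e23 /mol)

Photon energy at 457 nm: hc/λ = (6.626e-34)(2.998e8)/(457e-9) = 4.347e-19 J.
Energy delivered: (136 mW)(1010 s) = 137.4 J.
Photons incident: 137.4 / 4.347e-19 = 3.161e20, i.e. 3.161e20/6.022e23 = 5.249e-4 mol.
Photons absorbed: 0.438 × 5.249e-4 = 2.299e-4 mol.
Product: Φ × n_abs = 0.015 × 2.299e-4 = 3.449e-6 mol.
Mass: 3.449e-6 × 242.2 = 8.353e-4 g = 0.84 mg.

0.84 mg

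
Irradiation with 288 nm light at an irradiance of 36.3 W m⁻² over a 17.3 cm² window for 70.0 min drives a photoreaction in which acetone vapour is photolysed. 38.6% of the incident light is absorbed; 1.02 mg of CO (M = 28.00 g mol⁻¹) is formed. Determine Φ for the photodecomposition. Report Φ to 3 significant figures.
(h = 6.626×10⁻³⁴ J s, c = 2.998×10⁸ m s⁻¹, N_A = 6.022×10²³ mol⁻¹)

Product: 1.02 mg / 28.00 g mol⁻¹ = 3.643×10⁻⁵ mol.
Photon energy at 288 nm: hc/λ = (6.626×10⁻³⁴)(2.998×10⁸)/(288×10⁻⁹) = 6.897×10⁻¹⁹ J.
Energy delivered: (36.3 W m⁻²)(17.3×10⁻⁴ m²)(4200 s) = 263.8 J.
Photons incident: 263.8 / 6.897×10⁻¹⁹ = 3.825×10²⁰, i.e. 3.825×10²⁰/6.022×10²³ = 6.352×10⁻⁴ mol.
Photons absorbed: 0.386 × 6.352×10⁻⁴ = 2.452×10⁻⁴ mol.
Φ = 3.643×10⁻⁵ mol / 2.452×10⁻⁴ mol photons = 0.149.

Φ = 0.149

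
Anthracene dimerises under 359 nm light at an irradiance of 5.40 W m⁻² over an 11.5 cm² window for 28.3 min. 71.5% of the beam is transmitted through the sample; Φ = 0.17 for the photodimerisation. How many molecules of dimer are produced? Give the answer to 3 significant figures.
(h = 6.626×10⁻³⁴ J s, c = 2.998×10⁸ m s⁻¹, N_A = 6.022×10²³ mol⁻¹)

9.23×10¹⁷ molecules

Photon energy at 359 nm: hc/λ = (6.626×10⁻³⁴)(2.998×10⁸)/(359×10⁻⁹) = 5.533×10⁻¹⁹ J.
Energy delivered: (5.40 W m⁻²)(11.5×10⁻⁴ m²)(1698 s) = 10.54 J.
Photons incident: 10.54 / 5.533×10⁻¹⁹ = 1.905×10¹⁹, i.e. 1.905×10¹⁹/6.022×10²³ = 3.163×10⁻⁵ mol.
Fraction absorbed: 1 − 71.5/100 = 0.2850.
Photons absorbed: 0.2850 × 3.163×10⁻⁵ = 9.015×10⁻⁶ mol.
Product: Φ × n_abs = 0.17 × 9.015×10⁻⁶ = 1.533×10⁻⁶ mol.
As a count: 1.533×10⁻⁶ × 6.022×10²³ = 9.23×10¹⁷.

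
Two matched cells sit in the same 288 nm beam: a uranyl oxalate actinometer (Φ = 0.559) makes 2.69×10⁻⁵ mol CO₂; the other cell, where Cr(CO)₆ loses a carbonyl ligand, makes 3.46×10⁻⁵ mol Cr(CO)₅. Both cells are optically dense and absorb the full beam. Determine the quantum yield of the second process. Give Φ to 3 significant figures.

Photons absorbed by the actinometer: 2.69×10⁻⁵ / 0.559 = 4.812×10⁻⁵ mol.
Φ(unknown) = 3.46×10⁻⁵ / 4.812×10⁻⁵ = 0.719.

Φ = 0.719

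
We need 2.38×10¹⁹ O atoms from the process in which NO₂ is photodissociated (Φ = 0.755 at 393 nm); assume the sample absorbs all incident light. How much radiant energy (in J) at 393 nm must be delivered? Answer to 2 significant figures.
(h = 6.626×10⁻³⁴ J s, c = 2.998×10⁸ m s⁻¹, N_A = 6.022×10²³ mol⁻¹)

16 J

Product: 2.38×10¹⁹ / 6.022×10²³ = 3.952×10⁻⁵ mol.
Photons that must be absorbed: 3.952×10⁻⁵ / 0.755 = 5.234×10⁻⁵ mol.
Photon energy: hc/λ = 5.055×10⁻¹⁹ J; per mole, 3.044×10⁵ J mol⁻¹.
Energy required: 5.234×10⁻⁵ × 3.044×10⁵ = 16 J.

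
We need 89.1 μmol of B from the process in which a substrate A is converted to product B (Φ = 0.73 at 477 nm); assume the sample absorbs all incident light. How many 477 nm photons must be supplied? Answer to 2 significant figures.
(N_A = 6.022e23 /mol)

7.4e19 photons

Product: 89.1 μmol = 8.91e-5 mol.
Photons that must be absorbed: 8.91e-5 / 0.73 = 1.221e-4 mol.
Photon count: 1.221e-4 × 6.022e23 = 7.4e19.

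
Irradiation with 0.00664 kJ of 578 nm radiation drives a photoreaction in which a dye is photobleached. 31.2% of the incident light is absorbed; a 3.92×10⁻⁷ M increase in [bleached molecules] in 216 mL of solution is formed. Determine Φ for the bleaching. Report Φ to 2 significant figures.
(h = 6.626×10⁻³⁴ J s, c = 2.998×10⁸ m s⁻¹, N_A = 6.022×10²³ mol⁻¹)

Φ = 0.0085

Product: (3.92×10⁻⁷ M)(0.216 L) = 8.467×10⁻⁸ mol.
Photon energy at 578 nm: hc/λ = (6.626×10⁻³⁴)(2.998×10⁸)/(578×10⁻⁹) = 3.437×10⁻¹⁹ J.
Incident energy: 0.00664 kJ = 6.64 J.
Photons incident: 6.64 / 3.437×10⁻¹⁹ = 1.932×10¹⁹, i.e. 1.932×10¹⁹/6.022×10²³ = 3.208×10⁻⁵ mol.
Photons absorbed: 0.312 × 3.208×10⁻⁵ = 1.001×10⁻⁵ mol.
Φ = 8.467×10⁻⁸ mol / 1.001×10⁻⁵ mol photons = 0.0085.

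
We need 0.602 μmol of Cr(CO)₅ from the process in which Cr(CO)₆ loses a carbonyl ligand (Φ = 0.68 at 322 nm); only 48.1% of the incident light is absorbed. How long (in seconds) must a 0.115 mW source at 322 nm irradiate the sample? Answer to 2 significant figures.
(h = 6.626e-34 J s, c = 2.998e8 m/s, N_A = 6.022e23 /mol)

t ≈ 5900 s

Product: 0.602 μmol = 6.02e-7 mol.
Photons that must be absorbed: 6.02e-7 / 0.68 = 8.853e-7 mol.
Incident photons needed: 8.853e-7 / 0.481 = 1.841e-6 mol.
Photon energy: hc/λ = 6.169e-19 J; per mole, 3.715e5 J mol⁻¹.
Energy required: 1.841e-6 × 3.715e5 = 0.6839 J.
Time: 0.6839 J / 0.000115 W = 5900 s.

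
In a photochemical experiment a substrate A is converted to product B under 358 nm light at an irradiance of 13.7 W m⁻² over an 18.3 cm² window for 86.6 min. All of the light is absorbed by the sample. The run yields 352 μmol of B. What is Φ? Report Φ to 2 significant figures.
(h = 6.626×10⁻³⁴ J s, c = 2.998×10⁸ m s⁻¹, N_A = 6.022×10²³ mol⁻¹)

Product: 352 μmol = 3.52×10⁻⁴ mol.
Photon energy at 358 nm: hc/λ = (6.626×10⁻³⁴)(2.998×10⁸)/(358×10⁻⁹) = 5.549×10⁻¹⁹ J.
Energy delivered: (13.7 W m⁻²)(18.3×10⁻⁴ m²)(5196 s) = 130.3 J.
Photons incident: 130.3 / 5.549×10⁻¹⁹ = 2.348×10²⁰, i.e. 2.348×10²⁰/6.022×10²³ = 3.899×10⁻⁴ mol.
Φ = 3.52×10⁻⁴ mol / 3.899×10⁻⁴ mol photons = 0.90.

Φ = 0.90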